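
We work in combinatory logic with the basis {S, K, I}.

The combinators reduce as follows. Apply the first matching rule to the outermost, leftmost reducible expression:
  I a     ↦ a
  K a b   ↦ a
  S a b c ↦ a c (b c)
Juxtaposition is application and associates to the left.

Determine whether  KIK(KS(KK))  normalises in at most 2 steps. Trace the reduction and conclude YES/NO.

Answer: NO — after 2 steps the term is KS(KK), not yet normal

Reduction:
  start: KIK(KS(KK))
  step 1: I(KS(KK))
  step 2: KS(KK)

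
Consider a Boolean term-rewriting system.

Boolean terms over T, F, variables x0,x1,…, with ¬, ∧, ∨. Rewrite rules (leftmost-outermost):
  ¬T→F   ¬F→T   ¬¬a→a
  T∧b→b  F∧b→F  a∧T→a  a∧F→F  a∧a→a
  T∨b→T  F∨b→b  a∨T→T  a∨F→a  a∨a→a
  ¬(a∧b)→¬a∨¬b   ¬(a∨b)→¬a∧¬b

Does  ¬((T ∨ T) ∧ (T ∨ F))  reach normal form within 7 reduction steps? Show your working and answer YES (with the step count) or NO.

  start: ¬((T ∨ T) ∧ (T ∨ F))
  [1] ¬(T ∨ T) ∨ ¬(T ∨ F)
  [2] (¬T ∧ ¬T) ∨ ¬(T ∨ F)
  [3] ¬T ∨ ¬(T ∨ F)
  [4] F ∨ ¬(T ∨ F)
  [5] ¬(T ∨ F)
  [6] ¬T ∧ ¬F
  [7] F ∧ ¬F

Answer: NO — after 7 steps the term is F ∧ ¬F, not yet normal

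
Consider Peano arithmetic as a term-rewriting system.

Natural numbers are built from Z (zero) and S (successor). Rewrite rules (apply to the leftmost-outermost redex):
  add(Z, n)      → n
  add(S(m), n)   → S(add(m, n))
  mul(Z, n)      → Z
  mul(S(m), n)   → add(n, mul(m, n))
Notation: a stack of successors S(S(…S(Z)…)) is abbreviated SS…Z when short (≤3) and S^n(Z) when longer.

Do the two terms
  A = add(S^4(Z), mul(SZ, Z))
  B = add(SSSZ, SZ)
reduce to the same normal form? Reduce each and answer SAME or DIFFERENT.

Answer: SAME — A ⇓ S^4(Z), B ⇓ S^4(Z)

Working:
Term A:
  start: add(S^4(Z), mul(SZ, Z))
  [1] S(add(SSSZ, mul(SZ, Z)))
  [2] S(S(add(SSZ, mul(SZ, Z))))
  [3] S(S(S(add(SZ, mul(SZ, Z)))))
  [4] S(S(S(S(add(Z, mul(SZ, Z))))))
  [5] S(S(S(S(mul(SZ, Z)))))
  [6] S(S(S(S(add(Z, mul(Z, Z))))))
  [7] S(S(S(S(mul(Z, Z)))))
  [8] S^4(Z)

Term B:
  start: add(SSSZ, SZ)
  [1] S(add(SSZ, SZ))
  [2] S(S(add(SZ, SZ)))
  [3] S(S(S(add(Z, SZ))))
  [4] S^4(Z)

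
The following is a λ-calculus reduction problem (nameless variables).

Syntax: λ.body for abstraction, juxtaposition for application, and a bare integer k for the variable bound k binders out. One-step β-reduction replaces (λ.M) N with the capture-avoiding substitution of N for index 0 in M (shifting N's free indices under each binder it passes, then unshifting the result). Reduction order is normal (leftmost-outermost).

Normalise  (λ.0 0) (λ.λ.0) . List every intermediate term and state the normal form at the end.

Answer: normal form = λ.0  (in 2 steps)

Reduction:
  start: (λ.0 0) (λ.λ.0)
  →1  (λ.λ.0) (λ.λ.0)
  →2  λ.0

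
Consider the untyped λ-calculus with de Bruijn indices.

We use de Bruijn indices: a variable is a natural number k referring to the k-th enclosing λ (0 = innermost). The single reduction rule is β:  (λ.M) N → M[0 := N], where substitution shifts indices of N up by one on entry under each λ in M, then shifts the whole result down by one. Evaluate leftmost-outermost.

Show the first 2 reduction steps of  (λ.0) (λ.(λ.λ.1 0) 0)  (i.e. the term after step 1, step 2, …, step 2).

  start: (λ.0) (λ.(λ.λ.1 0) 0)
  [1] λ.(λ.λ.1 0) 0
  [2] λ.λ.1 0

Answer: after 2 steps: λ.λ.1 0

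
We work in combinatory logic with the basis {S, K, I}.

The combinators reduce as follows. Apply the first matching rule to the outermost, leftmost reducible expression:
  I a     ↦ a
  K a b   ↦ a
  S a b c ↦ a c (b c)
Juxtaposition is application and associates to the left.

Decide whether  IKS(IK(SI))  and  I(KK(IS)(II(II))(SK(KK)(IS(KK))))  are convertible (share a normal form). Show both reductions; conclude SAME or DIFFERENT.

Term A:
  start: IKS(IK(SI))
  [1] KS(IK(SI))
  [2] S

Term B:
  start: I(KK(IS)(II(II))(SK(KK)(IS(KK))))
  [1] KK(IS)(II(II))(SK(KK)(IS(KK)))
  [2] K(II(II))(SK(KK)(IS(KK)))
  [3] II(II)
  [4] I(II)
  [5] II
  [6] I

Answer: DIFFERENT — A ⇓ S, B ⇓ I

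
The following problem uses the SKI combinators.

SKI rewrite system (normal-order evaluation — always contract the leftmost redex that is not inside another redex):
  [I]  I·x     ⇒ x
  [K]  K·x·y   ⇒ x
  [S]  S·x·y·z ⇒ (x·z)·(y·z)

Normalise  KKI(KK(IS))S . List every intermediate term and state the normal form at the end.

Answer: normal form = K  (in 3 steps)

Derivation:
  start: KKI(KK(IS))S
  [1] K(KK(IS))S
  [2] KK(IS)
  [3] K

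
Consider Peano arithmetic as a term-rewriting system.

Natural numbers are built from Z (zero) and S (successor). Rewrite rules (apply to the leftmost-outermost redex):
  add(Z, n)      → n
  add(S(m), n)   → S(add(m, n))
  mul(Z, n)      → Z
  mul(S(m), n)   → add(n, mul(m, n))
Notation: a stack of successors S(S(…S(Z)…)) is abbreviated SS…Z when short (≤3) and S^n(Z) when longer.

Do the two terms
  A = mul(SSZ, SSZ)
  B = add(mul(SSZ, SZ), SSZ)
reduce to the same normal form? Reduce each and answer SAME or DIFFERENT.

Answer: SAME — A ⇓ S^4(Z), B ⇓ S^4(Z)

Reduction:
Term A:
  start: mul(SSZ, SSZ)
  →1  add(SSZ, mul(SZ, SSZ))
  →2  S(add(SZ, mul(SZ, SSZ)))
  →3  S(S(add(Z, mul(SZ, SSZ))))
  →4  S(S(mul(SZ, SSZ)))
  →5  S(S(add(SSZ, mul(Z, SSZ))))
  →6  S(S(S(add(SZ, mul(Z, SSZ)))))
  →7  S(S(S(S(add(Z, mul(Z, SSZ))))))
  →8  S(S(S(S(mul(Z, SSZ)))))
  →9  S^4(Z)

Term B:
  start: add(mul(SSZ, SZ), SSZ)
  →1  add(add(SZ, mul(SZ, SZ)), SSZ)
  →2  add(S(add(Z, mul(SZ, SZ))), SSZ)
  →3  S(add(add(Z, mul(SZ, SZ)), SSZ))
  →4  S(add(mul(SZ, SZ), SSZ))
  →5  S(add(add(SZ, mul(Z, SZ)), SSZ))
  →6  S(add(S(add(Z, mul(Z, SZ))), SSZ))
  →7  S(S(add(add(Z, mul(Z, SZ)), SSZ)))
  →8  S(S(add(mul(Z, SZ), SSZ)))
  →9  S(S(add(Z, SSZ)))
  →10  S^4(Z)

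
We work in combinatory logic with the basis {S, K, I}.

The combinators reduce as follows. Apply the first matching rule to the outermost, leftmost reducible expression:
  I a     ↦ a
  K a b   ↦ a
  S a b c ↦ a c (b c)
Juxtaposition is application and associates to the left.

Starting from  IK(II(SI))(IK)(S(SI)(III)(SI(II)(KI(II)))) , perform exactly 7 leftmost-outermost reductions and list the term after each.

Answer: after 7 steps: SI(III(SI(II)(KI(II)))(SI(II)(KI(II))(III(SI(II)(KI(II))))))

Working:
  start: IK(II(SI))(IK)(S(SI)(III)(SI(II)(KI(II))))
  step 1: K(II(SI))(IK)(S(SI)(III)(SI(II)(KI(II))))
  step 2: II(SI)(S(SI)(III)(SI(II)(KI(II))))
  step 3: I(SI)(S(SI)(III)(SI(II)(KI(II))))
  step 4: SI(S(SI)(III)(SI(II)(KI(II))))
  step 5: SI(SI(SI(II)(KI(II)))(III(SI(II)(KI(II)))))
  step 6: SI(I(III(SI(II)(KI(II))))(SI(II)(KI(II))(III(SI(II)(KI(II))))))
  step 7: SI(III(SI(II)(KI(II)))(SI(II)(KI(II))(III(SI(II)(KI(II))))))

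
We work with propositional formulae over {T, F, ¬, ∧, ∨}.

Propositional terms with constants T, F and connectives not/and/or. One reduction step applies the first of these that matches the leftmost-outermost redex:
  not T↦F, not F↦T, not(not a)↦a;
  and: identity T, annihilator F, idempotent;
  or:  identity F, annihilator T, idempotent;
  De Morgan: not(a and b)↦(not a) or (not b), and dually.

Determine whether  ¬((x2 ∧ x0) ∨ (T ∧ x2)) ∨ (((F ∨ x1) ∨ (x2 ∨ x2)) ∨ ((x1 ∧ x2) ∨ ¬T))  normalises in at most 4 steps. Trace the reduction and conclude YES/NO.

Answer: NO — after 4 steps the term is ((¬x2 ∨ ¬x0) ∧ (F ∨ ¬x2)) ∨ (((F ∨ x1) ∨ (x2 ∨ x2)) ∨ ((x1 ∧ x2) ∨ ¬T)), not yet normal

Derivation:
  start: ¬((x2 ∧ x0) ∨ (T ∧ x2)) ∨ (((F ∨ x1) ∨ (x2 ∨ x2)) ∨ ((x1 ∧ x2) ∨ ¬T))
  step 1: (¬(x2 ∧ x0) ∧ ¬(T ∧ x2)) ∨ (((F ∨ x1) ∨ (x2 ∨ x2)) ∨ ((x1 ∧ x2) ∨ ¬T))
  step 2: ((¬x2 ∨ ¬x0) ∧ ¬(T ∧ x2)) ∨ (((F ∨ x1) ∨ (x2 ∨ x2)) ∨ ((x1 ∧ x2) ∨ ¬T))
  step 3: ((¬x2 ∨ ¬x0) ∧ (¬T ∨ ¬x2)) ∨ (((F ∨ x1) ∨ (x2 ∨ x2)) ∨ ((x1 ∧ x2) ∨ ¬T))
  step 4: ((¬x2 ∨ ¬x0) ∧ (F ∨ ¬x2)) ∨ (((F ∨ x1) ∨ (x2 ∨ x2)) ∨ ((x1 ∧ x2) ∨ ¬T))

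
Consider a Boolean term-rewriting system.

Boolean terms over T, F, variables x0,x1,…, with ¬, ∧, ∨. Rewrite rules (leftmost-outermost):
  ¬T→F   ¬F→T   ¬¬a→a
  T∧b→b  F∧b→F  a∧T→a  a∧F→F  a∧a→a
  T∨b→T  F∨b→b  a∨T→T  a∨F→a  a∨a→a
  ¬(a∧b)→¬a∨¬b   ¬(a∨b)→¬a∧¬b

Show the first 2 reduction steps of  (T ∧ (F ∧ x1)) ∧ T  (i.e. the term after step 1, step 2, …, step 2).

Answer: after 2 steps: F ∧ x1

Working:
  start: (T ∧ (F ∧ x1)) ∧ T
  step 1: T ∧ (F ∧ x1)
  step 2: F ∧ x1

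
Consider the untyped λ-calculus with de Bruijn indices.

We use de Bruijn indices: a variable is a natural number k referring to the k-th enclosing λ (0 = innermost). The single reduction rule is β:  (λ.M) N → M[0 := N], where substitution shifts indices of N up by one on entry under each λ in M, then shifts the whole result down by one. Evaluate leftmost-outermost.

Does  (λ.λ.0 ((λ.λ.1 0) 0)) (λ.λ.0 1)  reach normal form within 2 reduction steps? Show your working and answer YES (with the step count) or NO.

  start: (λ.λ.0 ((λ.λ.1 0) 0)) (λ.λ.0 1)
  →1  λ.0 ((λ.λ.1 0) 0)
  →2  λ.0 (λ.1 0)

Answer: YES — reaches normal form λ.0 (λ.1 0) in 2 ≤ 2 steps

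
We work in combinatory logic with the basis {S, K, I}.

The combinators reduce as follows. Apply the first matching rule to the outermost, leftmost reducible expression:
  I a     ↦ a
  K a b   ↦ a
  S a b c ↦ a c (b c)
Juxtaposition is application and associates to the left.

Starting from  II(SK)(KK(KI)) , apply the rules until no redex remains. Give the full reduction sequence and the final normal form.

Answer: normal form = SKK  (in 3 steps)

Derivation:
  start: II(SK)(KK(KI))
  step 1: I(SK)(KK(KI))
  step 2: SK(KK(KI))
  step 3: SKK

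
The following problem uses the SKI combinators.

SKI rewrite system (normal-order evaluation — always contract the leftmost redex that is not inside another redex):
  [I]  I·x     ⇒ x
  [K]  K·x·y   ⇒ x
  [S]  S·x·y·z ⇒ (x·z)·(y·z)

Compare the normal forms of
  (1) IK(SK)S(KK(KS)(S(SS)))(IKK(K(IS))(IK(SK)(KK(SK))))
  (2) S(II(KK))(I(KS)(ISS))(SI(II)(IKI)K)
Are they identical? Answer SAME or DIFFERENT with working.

Term A:
  start: IK(SK)S(KK(KS)(S(SS)))(IKK(K(IS))(IK(SK)(KK(SK))))
  [1] K(SK)S(KK(KS)(S(SS)))(IKK(K(IS))(IK(SK)(KK(SK))))
  [2] SK(KK(KS)(S(SS)))(IKK(K(IS))(IK(SK)(KK(SK))))
  [3] K(IKK(K(IS))(IK(SK)(KK(SK))))(KK(KS)(S(SS))(IKK(K(IS))(IK(SK)(KK(SK)))))
  [4] IKK(K(IS))(IK(SK)(KK(SK)))
  [5] KK(K(IS))(IK(SK)(KK(SK)))
  [6] K(IK(SK)(KK(SK)))
  [7] K(K(SK)(KK(SK)))
  [8] K(SK)

Term B:
  start: S(II(KK))(I(KS)(ISS))(SI(II)(IKI)K)
  [1] II(KK)(SI(II)(IKI)K)(I(KS)(ISS)(SI(II)(IKI)K))
  [2] I(KK)(SI(II)(IKI)K)(I(KS)(ISS)(SI(II)(IKI)K))
  [3] KK(SI(II)(IKI)K)(I(KS)(ISS)(SI(II)(IKI)K))
  [4] K(I(KS)(ISS)(SI(II)(IKI)K))
  [5] K(KS(ISS)(SI(II)(IKI)K))
  [6] K(S(SI(II)(IKI)K))
  [7] K(S(I(IKI)(II(IKI))K))
  [8] K(S(IKI(II(IKI))K))
  [9] K(S(KI(II(IKI))K))
  [10] K(S(IK))
  [11] K(SK)

Answer: SAME — A ⇓ K(SK), B ⇓ K(SK)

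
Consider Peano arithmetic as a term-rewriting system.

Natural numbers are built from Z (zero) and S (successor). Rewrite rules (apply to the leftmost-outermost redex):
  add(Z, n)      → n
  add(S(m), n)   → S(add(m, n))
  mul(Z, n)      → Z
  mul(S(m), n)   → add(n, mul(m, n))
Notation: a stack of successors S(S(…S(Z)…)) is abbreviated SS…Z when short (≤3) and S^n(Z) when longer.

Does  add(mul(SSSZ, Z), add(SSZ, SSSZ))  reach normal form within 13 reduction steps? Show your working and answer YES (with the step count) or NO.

  start: add(mul(SSSZ, Z), add(SSZ, SSSZ))
  [1] add(add(Z, mul(SSZ, Z)), add(SSZ, SSSZ))
  [2] add(mul(SSZ, Z), add(SSZ, SSSZ))
  [3] add(add(Z, mul(SZ, Z)), add(SSZ, SSSZ))
  [4] add(mul(SZ, Z), add(SSZ, SSSZ))
  [5] add(add(Z, mul(Z, Z)), add(SSZ, SSSZ))
  [6] add(mul(Z, Z), add(SSZ, SSSZ))
  [7] add(Z, add(SSZ, SSSZ))
  [8] add(SSZ, SSSZ)
  [9] S(add(SZ, SSSZ))
  [10] S(S(add(Z, SSSZ)))
  [11] S^5(Z)

Answer: YES — reaches normal form S^5(Z) in 11 ≤ 13 steps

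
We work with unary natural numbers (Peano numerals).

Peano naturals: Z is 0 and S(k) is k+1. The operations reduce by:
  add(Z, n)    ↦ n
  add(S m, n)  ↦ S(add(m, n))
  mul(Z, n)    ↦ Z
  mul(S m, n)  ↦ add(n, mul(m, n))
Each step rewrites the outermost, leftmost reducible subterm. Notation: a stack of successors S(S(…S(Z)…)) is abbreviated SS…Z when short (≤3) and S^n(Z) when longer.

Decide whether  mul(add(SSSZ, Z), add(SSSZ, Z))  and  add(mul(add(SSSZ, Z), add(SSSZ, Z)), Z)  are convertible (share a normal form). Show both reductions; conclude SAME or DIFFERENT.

Term A:
  start: mul(add(SSSZ, Z), add(SSSZ, Z))
  →1  mul(S(add(SSZ, Z)), add(SSSZ, Z))
  →2  add(add(SSSZ, Z), mul(add(SSZ, Z), add(SSSZ, Z)))
  →3  add(S(add(SSZ, Z)), mul(add(SSZ, Z), add(SSSZ, Z)))
  →4  S(add(add(SSZ, Z), mul(add(SSZ, Z), add(SSSZ, Z))))
  →5  S(add(S(add(SZ, Z)), mul(add(SSZ, Z), add(SSSZ, Z))))
  →6  S(S(add(add(SZ, Z), mul(add(SSZ, Z), add(SSSZ, Z)))))
  →7  S(S(add(S(add(Z, Z)), mul(add(SSZ, Z), add(SSSZ, Z)))))
  →8  S(S(S(add(add(Z, Z), mul(add(SSZ, Z), add(SSSZ, Z))))))
  →9  S(S(S(add(Z, mul(add(SSZ, Z), add(SSSZ, Z))))))
  →10  S(S(S(mul(add(SSZ, Z), add(SSSZ, Z)))))
  →11  S(S(S(mul(S(add(SZ, Z)), add(SSSZ, Z)))))
  →12  S(S(S(add(add(SSSZ, Z), mul(add(SZ, Z), add(SSSZ, Z))))))
  →13  S(S(S(add(S(add(SSZ, Z)), mul(add(SZ, Z), add(SSSZ, Z))))))
  →14  S(S(S(S(add(add(SSZ, Z), mul(add(SZ, Z), add(SSSZ, Z)))))))
  →15  S(S(S(S(add(S(add(SZ, Z)), mul(add(SZ, Z), add(SSSZ, Z)))))))
  →16  S(S(S(S(S(add(add(SZ, Z), mul(add(SZ, Z), add(SSSZ, Z))))))))
  →17  S(S(S(S(S(add(S(add(Z, Z)), mul(add(SZ, Z), add(SSSZ, Z))))))))
  →18  S(S(S(S(S(S(add(add(Z, Z), mul(add(SZ, Z), add(SSSZ, Z)))))))))
  →19  S(S(S(S(S(S(add(Z, mul(add(SZ, Z), add(SSSZ, Z)))))))))
  →20  S(S(S(S(S(S(mul(add(SZ, Z), add(SSSZ, Z))))))))
  →21  S(S(S(S(S(S(mul(S(add(Z, Z)), add(SSSZ, Z))))))))
  →22  S(S(S(S(S(S(add(add(SSSZ, Z), mul(add(Z, Z), add(SSSZ, Z)))))))))
  →23  S(S(S(S(S(S(add(S(add(SSZ, Z)), mul(add(Z, Z), add(SSSZ, Z)))))))))
  →24  S(S(S(S(S(S(S(add(add(SSZ, Z), mul(add(Z, Z), add(SSSZ, Z))))))))))
  →25  S(S(S(S(S(S(S(add(S(add(SZ, Z)), mul(add(Z, Z), add(SSSZ, Z))))))))))
  →26  S(S(S(S(S(S(S(S(add(add(SZ, Z), mul(add(Z, Z), add(SSSZ, Z)))))))))))
  →27  S(S(S(S(S(S(S(S(add(S(add(Z, Z)), mul(add(Z, Z), add(SSSZ, Z)))))))))))
  →28  S(S(S(S(S(S(S(S(S(add(add(Z, Z), mul(add(Z, Z), add(SSSZ, Z))))))))))))
  →29  S(S(S(S(S(S(S(S(S(add(Z, mul(add(Z, Z), add(SSSZ, Z))))))))))))
  →30  S(S(S(S(S(S(S(S(S(mul(add(Z, Z), add(SSSZ, Z)))))))))))
  →31  S(S(S(S(S(S(S(S(S(mul(Z, add(SSSZ, Z)))))))))))
  →32  S^9(Z)

Term B:
  start: add(mul(add(SSSZ, Z), add(SSSZ, Z)), Z)
  →1  add(mul(S(add(SSZ, Z)), add(SSSZ, Z)), Z)
  →2  add(add(add(SSSZ, Z), mul(add(SSZ, Z), add(SSSZ, Z))), Z)
  →3  add(add(S(add(SSZ, Z)), mul(add(SSZ, Z), add(SSSZ, Z))), Z)
  →4  add(S(add(add(SSZ, Z), mul(add(SSZ, Z), add(SSSZ, Z)))), Z)
  →5  S(add(add(add(SSZ, Z), mul(add(SSZ, Z), add(SSSZ, Z))), Z))
  →6  S(add(add(S(add(SZ, Z)), mul(add(SSZ, Z), add(SSSZ, Z))), Z))
  →7  S(add(S(add(add(SZ, Z), mul(add(SSZ, Z), add(SSSZ, Z)))), Z))
  →8  S(S(add(add(add(SZ, Z), mul(add(SSZ, Z), add(SSSZ, Z))), Z)))
  →9  S(S(add(add(S(add(Z, Z)), mul(add(SSZ, Z), add(SSSZ, Z))), Z)))
  →10  S(S(add(S(add(add(Z, Z), mul(add(SSZ, Z), add(SSSZ, Z)))), Z)))
  →11  S(S(S(add(add(add(Z, Z), mul(add(SSZ, Z), add(SSSZ, Z))), Z))))
  →12  S(S(S(add(add(Z, mul(add(SSZ, Z), add(SSSZ, Z))), Z))))
  →13  S(S(S(add(mul(add(SSZ, Z), add(SSSZ, Z)), Z))))
  →14  S(S(S(add(mul(S(add(SZ, Z)), add(SSSZ, Z)), Z))))
  →15  S(S(S(add(add(add(SSSZ, Z), mul(add(SZ, Z), add(SSSZ, Z))), Z))))
  →16  S(S(S(add(add(S(add(SSZ, Z)), mul(add(SZ, Z), add(SSSZ, Z))), Z))))
  →17  S(S(S(add(S(add(add(SSZ, Z), mul(add(SZ, Z), add(SSSZ, Z)))), Z))))
  →18  S(S(S(S(add(add(add(SSZ, Z), mul(add(SZ, Z), add(SSSZ, Z))), Z)))))
  →19  S(S(S(S(add(add(S(add(SZ, Z)), mul(add(SZ, Z), add(SSSZ, Z))), Z)))))
  →20  S(S(S(S(add(S(add(add(SZ, Z), mul(add(SZ, Z), add(SSSZ, Z)))), Z)))))
  →21  S(S(S(S(S(add(add(add(SZ, Z), mul(add(SZ, Z), add(SSSZ, Z))), Z))))))
  →22  S(S(S(S(S(add(add(S(add(Z, Z)), mul(add(SZ, Z), add(SSSZ, Z))), Z))))))
  →23  S(S(S(S(S(add(S(add(add(Z, Z), mul(add(SZ, Z), add(SSSZ, Z)))), Z))))))
  →24  S(S(S(S(S(S(add(add(add(Z, Z), mul(add(SZ, Z), add(SSSZ, Z))), Z)))))))
  →25  S(S(S(S(S(S(add(add(Z, mul(add(SZ, Z), add(SSSZ, Z))), Z)))))))
  →26  S(S(S(S(S(S(add(mul(add(SZ, Z), add(SSSZ, Z)), Z)))))))
  →27  S(S(S(S(S(S(add(mul(S(add(Z, Z)), add(SSSZ, Z)), Z)))))))
  →28  S(S(S(S(S(S(add(add(add(SSSZ, Z), mul(add(Z, Z), add(SSSZ, Z))), Z)))))))
  →29  S(S(S(S(S(S(add(add(S(add(SSZ, Z)), mul(add(Z, Z), add(SSSZ, Z))), Z)))))))
  →30  S(S(S(S(S(S(add(S(add(add(SSZ, Z), mul(add(Z, Z), add(SSSZ, Z)))), Z)))))))
  →31  S(S(S(S(S(S(S(add(add(add(SSZ, Z), mul(add(Z, Z), add(SSSZ, Z))), Z))))))))
  →32  S(S(S(S(S(S(S(add(add(S(add(SZ, Z)), mul(add(Z, Z), add(SSSZ, Z))), Z))))))))
  →33  S(S(S(S(S(S(S(add(S(add(add(SZ, Z), mul(add(Z, Z), add(SSSZ, Z)))), Z))))))))
  →34  S(S(S(S(S(S(S(S(add(add(add(SZ, Z), mul(add(Z, Z), add(SSSZ, Z))), Z)))))))))
  →35  S(S(S(S(S(S(S(S(add(add(S(add(Z, Z)), mul(add(Z, Z), add(SSSZ, Z))), Z)))))))))
  →36  S(S(S(S(S(S(S(S(add(S(add(add(Z, Z), mul(add(Z, Z), add(SSSZ, Z)))), Z)))))))))
  →37  S(S(S(S(S(S(S(S(S(add(add(add(Z, Z), mul(add(Z, Z), add(SSSZ, Z))), Z))))))))))
  →38  S(S(S(S(S(S(S(S(S(add(add(Z, mul(add(Z, Z), add(SSSZ, Z))), Z))))))))))
  →39  S(S(S(S(S(S(S(S(S(add(mul(add(Z, Z), add(SSSZ, Z)), Z))))))))))
  →40  S(S(S(S(S(S(S(S(S(add(mul(Z, add(SSSZ, Z)), Z))))))))))
  →41  S(S(S(S(S(S(S(S(S(add(Z, Z))))))))))
  →42  S^9(Z)

Answer: SAME — A ⇓ S^9(Z), B ⇓ S^9(Z)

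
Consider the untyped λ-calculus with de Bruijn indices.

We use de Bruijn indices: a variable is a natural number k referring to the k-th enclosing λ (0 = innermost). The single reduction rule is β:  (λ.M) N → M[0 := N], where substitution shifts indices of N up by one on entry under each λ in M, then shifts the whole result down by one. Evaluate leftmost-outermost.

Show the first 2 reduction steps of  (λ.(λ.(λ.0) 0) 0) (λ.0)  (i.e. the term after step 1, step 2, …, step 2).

  start: (λ.(λ.(λ.0) 0) 0) (λ.0)
  →1  (λ.(λ.0) 0) (λ.0)
  →2  (λ.0) (λ.0)

Answer: after 2 steps: (λ.0) (λ.0)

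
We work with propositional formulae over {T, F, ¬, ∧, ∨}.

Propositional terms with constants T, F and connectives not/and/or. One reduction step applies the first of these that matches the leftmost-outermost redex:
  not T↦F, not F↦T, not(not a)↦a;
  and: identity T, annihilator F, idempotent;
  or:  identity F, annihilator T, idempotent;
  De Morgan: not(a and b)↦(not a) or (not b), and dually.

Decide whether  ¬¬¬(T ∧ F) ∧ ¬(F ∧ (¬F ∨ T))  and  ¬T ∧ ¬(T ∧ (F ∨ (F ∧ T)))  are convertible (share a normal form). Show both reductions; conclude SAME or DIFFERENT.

Term A:
  start: ¬¬¬(T ∧ F) ∧ ¬(F ∧ (¬F ∨ T))
  →1  ¬(T ∧ F) ∧ ¬(F ∧ (¬F ∨ T))
  →2  (¬T ∨ ¬F) ∧ ¬(F ∧ (¬F ∨ T))
  →3  (F ∨ ¬F) ∧ ¬(F ∧ (¬F ∨ T))
  →4  ¬F ∧ ¬(F ∧ (¬F ∨ T))
  →5  T ∧ ¬(F ∧ (¬F ∨ T))
  →6  ¬(F ∧ (¬F ∨ T))
  →7  ¬F ∨ ¬(¬F ∨ T)
  →8  T ∨ ¬(¬F ∨ T)
  →9  T

Term B:
  start: ¬T ∧ ¬(T ∧ (F ∨ (F ∧ T)))
  →1  F ∧ ¬(T ∧ (F ∨ (F ∧ T)))
  →2  F

Answer: DIFFERENT — A ⇓ T, B ⇓ F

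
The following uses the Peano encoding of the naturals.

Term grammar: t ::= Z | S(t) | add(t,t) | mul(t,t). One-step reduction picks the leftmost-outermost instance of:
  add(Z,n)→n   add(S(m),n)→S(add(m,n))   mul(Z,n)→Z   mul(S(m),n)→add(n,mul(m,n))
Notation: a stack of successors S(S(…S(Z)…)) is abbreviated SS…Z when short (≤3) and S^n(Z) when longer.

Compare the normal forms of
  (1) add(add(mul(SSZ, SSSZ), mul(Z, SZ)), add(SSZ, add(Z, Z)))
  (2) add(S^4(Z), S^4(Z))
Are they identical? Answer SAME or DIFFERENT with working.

Term A:
  start: add(add(mul(SSZ, SSSZ), mul(Z, SZ)), add(SSZ, add(Z, Z)))
  step 1: add(add(add(SSSZ, mul(SZ, SSSZ)), mul(Z, SZ)), add(SSZ, add(Z, Z)))
  step 2: add(add(S(add(SSZ, mul(SZ, SSSZ))), mul(Z, SZ)), add(SSZ, add(Z, Z)))
  step 3: add(S(add(add(SSZ, mul(SZ, SSSZ)), mul(Z, SZ))), add(SSZ, add(Z, Z)))
  step 4: S(add(add(add(SSZ, mul(SZ, SSSZ)), mul(Z, SZ)), add(SSZ, add(Z, Z))))
  step 5: S(add(add(S(add(SZ, mul(SZ, SSSZ))), mul(Z, SZ)), add(SSZ, add(Z, Z))))
  step 6: S(add(S(add(add(SZ, mul(SZ, SSSZ)), mul(Z, SZ))), add(SSZ, add(Z, Z))))
  step 7: S(S(add(add(add(SZ, mul(SZ, SSSZ)), mul(Z, SZ)), add(SSZ, add(Z, Z)))))
  step 8: S(S(add(add(S(add(Z, mul(SZ, SSSZ))), mul(Z, SZ)), add(SSZ, add(Z, Z)))))
  step 9: S(S(add(S(add(add(Z, mul(SZ, SSSZ)), mul(Z, SZ))), add(SSZ, add(Z, Z)))))
  step 10: S(S(S(add(add(add(Z, mul(SZ, SSSZ)), mul(Z, SZ)), add(SSZ, add(Z, Z))))))
  step 11: S(S(S(add(add(mul(SZ, SSSZ), mul(Z, SZ)), add(SSZ, add(Z, Z))))))
  step 12: S(S(S(add(add(add(SSSZ, mul(Z, SSSZ)), mul(Z, SZ)), add(SSZ, add(Z, Z))))))
  step 13: S(S(S(add(add(S(add(SSZ, mul(Z, SSSZ))), mul(Z, SZ)), add(SSZ, add(Z, Z))))))
  step 14: S(S(S(add(S(add(add(SSZ, mul(Z, SSSZ)), mul(Z, SZ))), add(SSZ, add(Z, Z))))))
  step 15: S(S(S(S(add(add(add(SSZ, mul(Z, SSSZ)), mul(Z, SZ)), add(SSZ, add(Z, Z)))))))
  step 16: S(S(S(S(add(add(S(add(SZ, mul(Z, SSSZ))), mul(Z, SZ)), add(SSZ, add(Z, Z)))))))
  step 17: S(S(S(S(add(S(add(add(SZ, mul(Z, SSSZ)), mul(Z, SZ))), add(SSZ, add(Z, Z)))))))
  step 18: S(S(S(S(S(add(add(add(SZ, mul(Z, SSSZ)), mul(Z, SZ)), add(SSZ, add(Z, Z))))))))
  step 19: S(S(S(S(S(add(add(S(add(Z, mul(Z, SSSZ))), mul(Z, SZ)), add(SSZ, add(Z, Z))))))))
  step 20: S(S(S(S(S(add(S(add(add(Z, mul(Z, SSSZ)), mul(Z, SZ))), add(SSZ, add(Z, Z))))))))
  step 21: S(S(S(S(S(S(add(add(add(Z, mul(Z, SSSZ)), mul(Z, SZ)), add(SSZ, add(Z, Z)))))))))
  step 22: S(S(S(S(S(S(add(add(mul(Z, SSSZ), mul(Z, SZ)), add(SSZ, add(Z, Z)))))))))
  step 23: S(S(S(S(S(S(add(add(Z, mul(Z, SZ)), add(SSZ, add(Z, Z)))))))))
  step 24: S(S(S(S(S(S(add(mul(Z, SZ), add(SSZ, add(Z, Z)))))))))
  step 25: S(S(S(S(S(S(add(Z, add(SSZ, add(Z, Z)))))))))
  step 26: S(S(S(S(S(S(add(SSZ, add(Z, Z))))))))
  step 27: S(S(S(S(S(S(S(add(SZ, add(Z, Z)))))))))
  step 28: S(S(S(S(S(S(S(S(add(Z, add(Z, Z))))))))))
  step 29: S(S(S(S(S(S(S(S(add(Z, Z)))))))))
  step 30: S^8(Z)

Term B:
  start: add(S^4(Z), S^4(Z))
  step 1: S(add(SSSZ, S^4(Z)))
  step 2: S(S(add(SSZ, S^4(Z))))
  step 3: S(S(S(add(SZ, S^4(Z)))))
  step 4: S(S(S(S(add(Z, S^4(Z))))))
  step 5: S^8(Z)

Answer: SAME — A ⇓ S^8(Z), B ⇓ S^8(Z)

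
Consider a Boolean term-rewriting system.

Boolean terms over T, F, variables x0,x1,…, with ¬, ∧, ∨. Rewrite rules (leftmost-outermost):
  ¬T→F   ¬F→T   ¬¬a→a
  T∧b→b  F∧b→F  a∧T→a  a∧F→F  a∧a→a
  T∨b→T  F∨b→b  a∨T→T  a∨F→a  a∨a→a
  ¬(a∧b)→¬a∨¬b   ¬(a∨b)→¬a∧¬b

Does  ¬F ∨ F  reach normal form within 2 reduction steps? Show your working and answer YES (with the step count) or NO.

Answer: YES — reaches normal form T in 2 ≤ 2 steps

Reduction:
  start: ¬F ∨ F
  [1] ¬F
  [2] T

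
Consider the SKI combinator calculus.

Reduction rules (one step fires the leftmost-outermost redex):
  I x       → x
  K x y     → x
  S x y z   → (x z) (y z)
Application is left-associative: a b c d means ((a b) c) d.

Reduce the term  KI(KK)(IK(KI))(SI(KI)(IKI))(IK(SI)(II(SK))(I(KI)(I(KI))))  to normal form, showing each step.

  start: KI(KK)(IK(KI))(SI(KI)(IKI))(IK(SI)(II(SK))(I(KI)(I(KI))))
  step 1: I(IK(KI))(SI(KI)(IKI))(IK(SI)(II(SK))(I(KI)(I(KI))))
  step 2: IK(KI)(SI(KI)(IKI))(IK(SI)(II(SK))(I(KI)(I(KI))))
  step 3: K(KI)(SI(KI)(IKI))(IK(SI)(II(SK))(I(KI)(I(KI))))
  step 4: KI(IK(SI)(II(SK))(I(KI)(I(KI))))
  step 5: I

Answer: normal form = I  (in 5 steps)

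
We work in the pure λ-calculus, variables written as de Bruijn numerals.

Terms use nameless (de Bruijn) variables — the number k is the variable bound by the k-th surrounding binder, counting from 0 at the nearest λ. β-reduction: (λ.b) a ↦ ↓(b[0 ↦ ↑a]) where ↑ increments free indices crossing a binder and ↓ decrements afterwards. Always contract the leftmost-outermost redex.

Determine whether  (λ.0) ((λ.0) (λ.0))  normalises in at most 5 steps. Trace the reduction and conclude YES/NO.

Answer: YES — reaches normal form λ.0 in 2 ≤ 5 steps

Reduction:
  start: (λ.0) ((λ.0) (λ.0))
  [1] (λ.0) (λ.0)
  [2] λ.0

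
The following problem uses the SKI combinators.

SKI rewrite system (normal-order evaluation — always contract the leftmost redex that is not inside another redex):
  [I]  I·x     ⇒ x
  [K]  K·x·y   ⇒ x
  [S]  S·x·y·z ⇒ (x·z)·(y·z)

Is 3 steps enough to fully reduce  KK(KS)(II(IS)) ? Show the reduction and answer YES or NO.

  start: KK(KS)(II(IS))
  step 1: K(II(IS))
  step 2: K(I(IS))
  step 3: K(IS)

Answer: NO — after 3 steps the term is K(IS), not yet normal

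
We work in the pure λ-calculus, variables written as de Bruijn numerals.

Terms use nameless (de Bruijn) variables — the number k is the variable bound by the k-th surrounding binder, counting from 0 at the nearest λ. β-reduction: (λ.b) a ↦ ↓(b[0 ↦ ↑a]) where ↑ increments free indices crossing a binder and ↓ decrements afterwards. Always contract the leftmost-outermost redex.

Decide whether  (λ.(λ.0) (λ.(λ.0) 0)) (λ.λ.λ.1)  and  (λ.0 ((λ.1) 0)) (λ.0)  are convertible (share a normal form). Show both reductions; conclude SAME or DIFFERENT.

Answer: SAME — A ⇓ λ.0, B ⇓ λ.0

Working:
Term A:
  start: (λ.(λ.0) (λ.(λ.0) 0)) (λ.λ.λ.1)
  step 1: (λ.0) (λ.(λ.0) 0)
  step 2: λ.(λ.0) 0
  step 3: λ.0

Term B:
  start: (λ.0 ((λ.1) 0)) (λ.0)
  step 1: (λ.0) ((λ.λ.0) (λ.0))
  step 2: (λ.λ.0) (λ.0)
  step 3: λ.0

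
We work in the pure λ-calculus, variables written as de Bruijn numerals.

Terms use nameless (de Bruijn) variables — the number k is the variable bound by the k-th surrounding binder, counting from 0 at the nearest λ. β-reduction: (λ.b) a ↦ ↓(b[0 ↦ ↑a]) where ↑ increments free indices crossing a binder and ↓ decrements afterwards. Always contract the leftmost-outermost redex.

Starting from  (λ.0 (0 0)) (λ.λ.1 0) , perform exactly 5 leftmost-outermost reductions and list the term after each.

Answer: after 5 steps: λ.λ.1 0

Reduction:
  start: (λ.0 (0 0)) (λ.λ.1 0)
  step 1: (λ.λ.1 0) ((λ.λ.1 0) (λ.λ.1 0))
  step 2: λ.(λ.λ.1 0) (λ.λ.1 0) 0
  step 3: λ.(λ.(λ.λ.1 0) 0) 0
  step 4: λ.(λ.λ.1 0) 0
  step 5: λ.λ.1 0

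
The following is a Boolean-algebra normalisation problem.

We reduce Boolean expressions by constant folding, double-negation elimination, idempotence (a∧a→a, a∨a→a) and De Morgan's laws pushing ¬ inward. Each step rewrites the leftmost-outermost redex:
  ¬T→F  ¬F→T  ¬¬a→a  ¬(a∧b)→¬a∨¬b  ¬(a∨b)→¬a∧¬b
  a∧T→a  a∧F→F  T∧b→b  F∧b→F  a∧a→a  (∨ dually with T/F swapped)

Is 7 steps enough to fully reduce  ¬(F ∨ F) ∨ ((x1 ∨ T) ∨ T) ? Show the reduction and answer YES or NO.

Answer: YES — reaches normal form T in 4 ≤ 7 steps

Derivation:
  start: ¬(F ∨ F) ∨ ((x1 ∨ T) ∨ T)
  step 1: (¬F ∧ ¬F) ∨ ((x1 ∨ T) ∨ T)
  step 2: ¬F ∨ ((x1 ∨ T) ∨ T)
  step 3: T ∨ ((x1 ∨ T) ∨ T)
  step 4: T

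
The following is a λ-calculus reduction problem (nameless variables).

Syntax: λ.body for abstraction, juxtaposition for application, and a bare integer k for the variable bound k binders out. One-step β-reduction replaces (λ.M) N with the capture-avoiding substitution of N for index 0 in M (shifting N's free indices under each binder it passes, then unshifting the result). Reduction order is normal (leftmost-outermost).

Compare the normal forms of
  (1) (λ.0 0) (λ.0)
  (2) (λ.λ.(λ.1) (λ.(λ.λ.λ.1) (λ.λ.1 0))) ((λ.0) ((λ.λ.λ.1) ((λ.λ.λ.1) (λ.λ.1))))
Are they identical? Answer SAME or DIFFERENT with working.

Term A:
  start: (λ.0 0) (λ.0)
  [1] (λ.0) (λ.0)
  [2] λ.0

Term B:
  start: (λ.λ.(λ.1) (λ.(λ.λ.λ.1) (λ.λ.1 0))) ((λ.0) ((λ.λ.λ.1) ((λ.λ.λ.1) (λ.λ.1))))
  [1] λ.(λ.1) (λ.(λ.λ.λ.1) (λ.λ.1 0))
  [2] λ.0

Answer: SAME — A ⇓ λ.0, B ⇓ λ.0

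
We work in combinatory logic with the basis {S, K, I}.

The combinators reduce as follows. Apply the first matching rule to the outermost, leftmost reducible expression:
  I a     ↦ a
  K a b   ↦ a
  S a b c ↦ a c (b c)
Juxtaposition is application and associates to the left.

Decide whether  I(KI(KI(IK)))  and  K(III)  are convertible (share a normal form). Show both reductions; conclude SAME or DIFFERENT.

Answer: DIFFERENT — A ⇓ I, B ⇓ KI

Working:
Term A:
  start: I(KI(KI(IK)))
  →1  KI(KI(IK))
  →2  I

Term B:
  start: K(III)
  →1  K(II)
  →2  KI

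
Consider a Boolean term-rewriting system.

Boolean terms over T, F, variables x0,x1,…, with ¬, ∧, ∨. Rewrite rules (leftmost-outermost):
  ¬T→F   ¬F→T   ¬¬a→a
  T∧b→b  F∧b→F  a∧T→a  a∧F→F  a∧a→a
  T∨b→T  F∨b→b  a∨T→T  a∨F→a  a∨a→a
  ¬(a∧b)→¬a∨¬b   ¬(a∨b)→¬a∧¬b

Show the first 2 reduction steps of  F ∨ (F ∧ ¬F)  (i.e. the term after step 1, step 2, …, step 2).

  start: F ∨ (F ∧ ¬F)
  →1  F ∧ ¬F
  →2  F

Answer: after 2 steps: F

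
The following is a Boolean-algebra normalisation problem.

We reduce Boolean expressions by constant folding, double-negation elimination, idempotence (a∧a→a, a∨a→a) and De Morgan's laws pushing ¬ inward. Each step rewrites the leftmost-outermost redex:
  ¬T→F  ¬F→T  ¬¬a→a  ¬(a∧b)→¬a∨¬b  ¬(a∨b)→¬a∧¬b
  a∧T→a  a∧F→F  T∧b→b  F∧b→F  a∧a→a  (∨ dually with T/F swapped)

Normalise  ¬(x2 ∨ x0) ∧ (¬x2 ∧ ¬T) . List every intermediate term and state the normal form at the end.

Answer: normal form = F  (in 4 steps)

Reduction:
  start: ¬(x2 ∨ x0) ∧ (¬x2 ∧ ¬T)
  [1] (¬x2 ∧ ¬x0) ∧ (¬x2 ∧ ¬T)
  [2] (¬x2 ∧ ¬x0) ∧ (¬x2 ∧ F)
  [3] (¬x2 ∧ ¬x0) ∧ F
  [4] F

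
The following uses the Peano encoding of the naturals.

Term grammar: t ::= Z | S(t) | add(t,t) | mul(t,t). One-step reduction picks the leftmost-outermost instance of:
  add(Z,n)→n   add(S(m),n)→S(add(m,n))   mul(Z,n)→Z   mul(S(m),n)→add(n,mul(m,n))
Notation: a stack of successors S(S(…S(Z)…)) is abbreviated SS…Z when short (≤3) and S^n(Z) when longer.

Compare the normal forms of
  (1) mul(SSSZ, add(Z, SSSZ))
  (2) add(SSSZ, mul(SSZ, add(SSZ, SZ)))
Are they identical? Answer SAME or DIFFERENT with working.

Answer: SAME — A ⇓ S^9(Z), B ⇓ S^9(Z)

Working:
Term A:
  start: mul(SSSZ, add(Z, SSSZ))
  →1  add(add(Z, SSSZ), mul(SSZ, add(Z, SSSZ)))
  →2  add(SSSZ, mul(SSZ, add(Z, SSSZ)))
  →3  S(add(SSZ, mul(SSZ, add(Z, SSSZ))))
  →4  S(S(add(SZ, mul(SSZ, add(Z, SSSZ)))))
  →5  S(S(S(add(Z, mul(SSZ, add(Z, SSSZ))))))
  →6  S(S(S(mul(SSZ, add(Z, SSSZ)))))
  →7  S(S(S(add(add(Z, SSSZ), mul(SZ, add(Z, SSSZ))))))
  →8  S(S(S(add(SSSZ, mul(SZ, add(Z, SSSZ))))))
  →9  S(S(S(S(add(SSZ, mul(SZ, add(Z, SSSZ)))))))
  →10  S(S(S(S(S(add(SZ, mul(SZ, add(Z, SSSZ))))))))
  →11  S(S(S(S(S(S(add(Z, mul(SZ, add(Z, SSSZ)))))))))
  →12  S(S(S(S(S(S(mul(SZ, add(Z, SSSZ))))))))
  →13  S(S(S(S(S(S(add(add(Z, SSSZ), mul(Z, add(Z, SSSZ)))))))))
  →14  S(S(S(S(S(S(add(SSSZ, mul(Z, add(Z, SSSZ)))))))))
  →15  S(S(S(S(S(S(S(add(SSZ, mul(Z, add(Z, SSSZ))))))))))
  →16  S(S(S(S(S(S(S(S(add(SZ, mul(Z, add(Z, SSSZ)))))))))))
  →17  S(S(S(S(S(S(S(S(S(add(Z, mul(Z, add(Z, SSSZ))))))))))))
  →18  S(S(S(S(S(S(S(S(S(mul(Z, add(Z, SSSZ)))))))))))
  →19  S^9(Z)

Term B:
  start: add(SSSZ, mul(SSZ, add(SSZ, SZ)))
  →1  S(add(SSZ, mul(SSZ, add(SSZ, SZ))))
  →2  S(S(add(SZ, mul(SSZ, add(SSZ, SZ)))))
  →3  S(S(S(add(Z, mul(SSZ, add(SSZ, SZ))))))
  →4  S(S(S(mul(SSZ, add(SSZ, SZ)))))
  →5  S(S(S(add(add(SSZ, SZ), mul(SZ, add(SSZ, SZ))))))
  →6  S(S(S(add(S(add(SZ, SZ)), mul(SZ, add(SSZ, SZ))))))
  →7  S(S(S(S(add(add(SZ, SZ), mul(SZ, add(SSZ, SZ)))))))
  →8  S(S(S(S(add(S(add(Z, SZ)), mul(SZ, add(SSZ, SZ)))))))
  →9  S(S(S(S(S(add(add(Z, SZ), mul(SZ, add(SSZ, SZ))))))))
  →10  S(S(S(S(S(add(SZ, mul(SZ, add(SSZ, SZ))))))))
  →11  S(S(S(S(S(S(add(Z, mul(SZ, add(SSZ, SZ)))))))))
  →12  S(S(S(S(S(S(mul(SZ, add(SSZ, SZ))))))))
  →13  S(S(S(S(S(S(add(add(SSZ, SZ), mul(Z, add(SSZ, SZ)))))))))
  →14  S(S(S(S(S(S(add(S(add(SZ, SZ)), mul(Z, add(SSZ, SZ)))))))))
  →15  S(S(S(S(S(S(S(add(add(SZ, SZ), mul(Z, add(SSZ, SZ))))))))))
  →16  S(S(S(S(S(S(S(add(S(add(Z, SZ)), mul(Z, add(SSZ, SZ))))))))))
  →17  S(S(S(S(S(S(S(S(add(add(Z, SZ), mul(Z, add(SSZ, SZ)))))))))))
  →18  S(S(S(S(S(S(S(S(add(SZ, mul(Z, add(SSZ, SZ)))))))))))
  →19  S(S(S(S(S(S(S(S(S(add(Z, mul(Z, add(SSZ, SZ))))))))))))
  →20  S(S(S(S(S(S(S(S(S(mul(Z, add(SSZ, SZ)))))))))))
  →21  S^9(Z)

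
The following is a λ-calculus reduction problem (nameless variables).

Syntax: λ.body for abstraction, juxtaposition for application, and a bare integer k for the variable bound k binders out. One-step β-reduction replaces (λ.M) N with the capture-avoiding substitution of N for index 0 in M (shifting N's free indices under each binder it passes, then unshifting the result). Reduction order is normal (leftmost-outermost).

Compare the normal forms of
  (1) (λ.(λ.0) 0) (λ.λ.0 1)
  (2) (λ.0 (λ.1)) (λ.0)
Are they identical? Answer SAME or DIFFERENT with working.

Answer: DIFFERENT — A ⇓ λ.λ.0 1, B ⇓ λ.λ.0

Working:
Term A:
  start: (λ.(λ.0) 0) (λ.λ.0 1)
  [1] (λ.0) (λ.λ.0 1)
  [2] λ.λ.0 1

Term B:
  start: (λ.0 (λ.1)) (λ.0)
  [1] (λ.0) (λ.λ.0)
  [2] λ.λ.0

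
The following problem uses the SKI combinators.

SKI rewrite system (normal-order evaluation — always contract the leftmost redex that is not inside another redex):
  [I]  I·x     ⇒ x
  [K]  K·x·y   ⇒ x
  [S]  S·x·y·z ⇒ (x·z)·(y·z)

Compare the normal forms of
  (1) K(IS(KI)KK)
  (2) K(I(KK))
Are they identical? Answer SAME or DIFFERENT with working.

Term A:
  start: K(IS(KI)KK)
  step 1: K(S(KI)KK)
  step 2: K(KIK(KK))
  step 3: K(I(KK))
  step 4: K(KK)

Term B:
  start: K(I(KK))
  step 1: K(KK)

Answer: SAME — A ⇓ K(KK), B ⇓ K(KK)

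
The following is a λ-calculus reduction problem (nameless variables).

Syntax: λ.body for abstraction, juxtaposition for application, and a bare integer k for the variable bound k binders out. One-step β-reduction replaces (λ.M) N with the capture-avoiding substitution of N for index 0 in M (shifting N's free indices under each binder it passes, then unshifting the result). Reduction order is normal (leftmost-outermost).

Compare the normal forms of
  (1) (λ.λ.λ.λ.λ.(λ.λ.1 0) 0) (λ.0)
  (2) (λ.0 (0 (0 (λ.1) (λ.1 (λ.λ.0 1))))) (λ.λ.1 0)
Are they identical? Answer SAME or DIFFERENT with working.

Term A:
  start: (λ.λ.λ.λ.λ.(λ.λ.1 0) 0) (λ.0)
  [1] λ.λ.λ.λ.(λ.λ.1 0) 0
  [2] λ.λ.λ.λ.λ.1 0

Term B:
  start: (λ.0 (0 (0 (λ.1) (λ.1 (λ.λ.0 1))))) (λ.λ.1 0)
  [1] (λ.λ.1 0) ((λ.λ.1 0) ((λ.λ.1 0) (λ.λ.λ.1 0) (λ.(λ.λ.1 0) (λ.λ.0 1))))
  [2] λ.(λ.λ.1 0) ((λ.λ.1 0) (λ.λ.λ.1 0) (λ.(λ.λ.1 0) (λ.λ.0 1))) 0
  [3] λ.(λ.(λ.λ.1 0) (λ.λ.λ.1 0) (λ.(λ.λ.1 0) (λ.λ.0 1)) 0) 0
  [4] λ.(λ.λ.1 0) (λ.λ.λ.1 0) (λ.(λ.λ.1 0) (λ.λ.0 1)) 0
  [5] λ.(λ.(λ.λ.λ.1 0) 0) (λ.(λ.λ.1 0) (λ.λ.0 1)) 0
  [6] λ.(λ.λ.λ.1 0) (λ.(λ.λ.1 0) (λ.λ.0 1)) 0
  [7] λ.(λ.λ.1 0) 0
  [8] λ.λ.1 0

Answer: DIFFERENT — A ⇓ λ.λ.λ.λ.λ.1 0, B ⇓ λ.λ.1 0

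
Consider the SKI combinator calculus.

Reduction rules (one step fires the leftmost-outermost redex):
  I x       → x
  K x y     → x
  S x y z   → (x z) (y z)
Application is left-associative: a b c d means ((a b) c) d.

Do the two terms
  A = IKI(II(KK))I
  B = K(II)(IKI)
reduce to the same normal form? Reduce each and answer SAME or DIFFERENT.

Term A:
  start: IKI(II(KK))I
  →1  KI(II(KK))I
  →2  II
  →3  I

Term B:
  start: K(II)(IKI)
  →1  II
  →2  I

Answer: SAME — A ⇓ I, B ⇓ I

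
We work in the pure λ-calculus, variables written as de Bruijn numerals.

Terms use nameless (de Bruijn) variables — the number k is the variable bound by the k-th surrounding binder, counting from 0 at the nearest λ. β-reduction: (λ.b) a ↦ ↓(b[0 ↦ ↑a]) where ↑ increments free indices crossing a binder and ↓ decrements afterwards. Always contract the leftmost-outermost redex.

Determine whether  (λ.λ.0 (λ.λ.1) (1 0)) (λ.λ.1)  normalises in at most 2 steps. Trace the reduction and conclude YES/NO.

  start: (λ.λ.0 (λ.λ.1) (1 0)) (λ.λ.1)
  [1] λ.0 (λ.λ.1) ((λ.λ.1) 0)
  [2] λ.0 (λ.λ.1) (λ.1)

Answer: YES — reaches normal form λ.0 (λ.λ.1) (λ.1) in 2 ≤ 2 steps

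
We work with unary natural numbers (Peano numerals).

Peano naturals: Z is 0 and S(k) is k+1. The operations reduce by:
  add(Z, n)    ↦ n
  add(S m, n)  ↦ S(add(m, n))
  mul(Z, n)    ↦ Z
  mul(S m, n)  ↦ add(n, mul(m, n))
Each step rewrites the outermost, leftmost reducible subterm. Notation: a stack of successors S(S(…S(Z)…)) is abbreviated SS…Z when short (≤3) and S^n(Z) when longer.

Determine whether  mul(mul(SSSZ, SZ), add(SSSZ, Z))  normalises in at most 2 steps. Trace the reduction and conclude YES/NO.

  start: mul(mul(SSSZ, SZ), add(SSSZ, Z))
  [1] mul(add(SZ, mul(SSZ, SZ)), add(SSSZ, Z))
  [2] mul(S(add(Z, mul(SSZ, SZ))), add(SSSZ, Z))

Answer: NO — after 2 steps the term is mul(S(add(Z, mul(SSZ, SZ))), add(SSSZ, Z)), not yet normal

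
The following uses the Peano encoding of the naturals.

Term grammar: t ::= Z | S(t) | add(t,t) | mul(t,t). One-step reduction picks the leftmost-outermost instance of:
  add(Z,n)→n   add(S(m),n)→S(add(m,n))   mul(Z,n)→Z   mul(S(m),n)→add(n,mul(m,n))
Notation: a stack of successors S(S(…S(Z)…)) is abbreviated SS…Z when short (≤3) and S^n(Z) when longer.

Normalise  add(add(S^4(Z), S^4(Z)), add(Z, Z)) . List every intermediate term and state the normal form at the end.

Answer: normal form = S^8(Z)  (in 15 steps)

Reduction:
  start: add(add(S^4(Z), S^4(Z)), add(Z, Z))
  step 1: add(S(add(SSSZ, S^4(Z))), add(Z, Z))
  step 2: S(add(add(SSSZ, S^4(Z)), add(Z, Z)))
  step 3: S(add(S(add(SSZ, S^4(Z))), add(Z, Z)))
  step 4: S(S(add(add(SSZ, S^4(Z)), add(Z, Z))))
  step 5: S(S(add(S(add(SZ, S^4(Z))), add(Z, Z))))
  step 6: S(S(S(add(add(SZ, S^4(Z)), add(Z, Z)))))
  step 7: S(S(S(add(S(add(Z, S^4(Z))), add(Z, Z)))))
  step 8: S(S(S(S(add(add(Z, S^4(Z)), add(Z, Z))))))
  step 9: S(S(S(S(add(S^4(Z), add(Z, Z))))))
  step 10: S(S(S(S(S(add(SSSZ, add(Z, Z)))))))
  step 11: S(S(S(S(S(S(add(SSZ, add(Z, Z))))))))
  step 12: S(S(S(S(S(S(S(add(SZ, add(Z, Z)))))))))
  step 13: S(S(S(S(S(S(S(S(add(Z, add(Z, Z))))))))))
  step 14: S(S(S(S(S(S(S(S(add(Z, Z)))))))))
  step 15: S^8(Z)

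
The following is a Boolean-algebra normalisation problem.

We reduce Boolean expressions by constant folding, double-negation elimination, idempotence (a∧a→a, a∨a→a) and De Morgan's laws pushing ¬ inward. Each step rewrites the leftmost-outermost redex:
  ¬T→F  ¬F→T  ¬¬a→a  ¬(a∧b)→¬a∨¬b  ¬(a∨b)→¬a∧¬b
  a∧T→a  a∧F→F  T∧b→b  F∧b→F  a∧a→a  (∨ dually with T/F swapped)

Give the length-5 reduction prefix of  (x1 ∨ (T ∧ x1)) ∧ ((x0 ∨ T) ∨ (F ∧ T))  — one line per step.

Answer: after 5 steps: x1

Derivation:
  start: (x1 ∨ (T ∧ x1)) ∧ ((x0 ∨ T) ∨ (F ∧ T))
  [1] (x1 ∨ x1) ∧ ((x0 ∨ T) ∨ (F ∧ T))
  [2] x1 ∧ ((x0 ∨ T) ∨ (F ∧ T))
  [3] x1 ∧ (T ∨ (F ∧ T))
  [4] x1 ∧ T
  [5] x1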